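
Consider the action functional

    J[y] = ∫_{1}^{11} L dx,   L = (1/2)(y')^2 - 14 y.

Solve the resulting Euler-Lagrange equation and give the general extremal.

The Lagrangian is L = (1/2)(y')^2 - 14 y.
∂L/∂y = -14.
∂L/∂y' = y'.
The Euler-Lagrange equation d/dx(∂L/∂y') − ∂L/∂y = 0 becomes:
    y'' + 14 = 0
General solution: y(x) = -7 x^2 + A x + B, where A and B are arbitrary constants fixed by the endpoint conditions.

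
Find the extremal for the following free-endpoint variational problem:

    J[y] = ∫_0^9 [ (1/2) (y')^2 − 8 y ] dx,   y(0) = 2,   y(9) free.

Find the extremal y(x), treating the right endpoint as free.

The Lagrangian L = (1/2) (y')^2 − 8 y gives
    ∂L/∂y = −8,   ∂L/∂y' = y'.
Euler-Lagrange: d/dx(y') − (−8) = 0, i.e. y'' + 8 = 0, so
    y(x) = −(8/2) x^2 + C1 x + C2.
Fixed left endpoint y(0) = 2 ⇒ C2 = 2.
The right endpoint x = 9 is free, so the natural (transversality) condition is ∂L/∂y' |_{x=9} = 0, i.e. y'(9) = 0.
Compute y'(x) = −8 x + C1, so y'(9) = −72 + C1 = 0 ⇒ C1 = 72.
Therefore the extremal is
    y(x) = −4 x^2 + 72 x + 2.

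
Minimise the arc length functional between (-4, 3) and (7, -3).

Arc-length functional: J[y] = ∫ sqrt(1 + (y')^2) dx.
Lagrangian L = sqrt(1 + (y')^2) has no explicit y dependence, so ∂L/∂y = 0 and the Euler-Lagrange equation gives
    d/dx( y' / sqrt(1 + (y')^2) ) = 0  ⇒  y' / sqrt(1 + (y')^2) = const.
Hence y' is constant, so y(x) is affine.
Fitting the endpoints (-4, 3) and (7, -3):
    slope m = ((-3) − 3) / (7 − (-4)) = -6/11,
    intercept c = 3 − m·(-4) = 9/11.
Extremal: y(x) = (-6/11) x + 9/11.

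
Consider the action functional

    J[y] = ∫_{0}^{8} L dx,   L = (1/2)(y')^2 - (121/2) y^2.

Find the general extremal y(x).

The Lagrangian is L = (1/2)(y')^2 - (121/2) y^2.
∂L/∂y = -121y.
∂L/∂y' = y'.
The Euler-Lagrange equation d/dx(∂L/∂y') − ∂L/∂y = 0 becomes:
    y'' + 121 y = 0
General solution: y(x) = A sin(11x) + B cos(11x), where A and B are arbitrary constants fixed by the endpoint conditions.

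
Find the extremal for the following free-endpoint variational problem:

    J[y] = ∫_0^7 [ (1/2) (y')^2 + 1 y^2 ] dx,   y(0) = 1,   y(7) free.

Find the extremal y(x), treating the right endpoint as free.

The Lagrangian L = (1/2) (y')^2 + 1 y^2 gives
    ∂L/∂y = 2 y,   ∂L/∂y' = y'.
Euler-Lagrange: y'' − 2 y = 0.
With k = sqrt(2), the general solution is
    y(x) = A cosh(sqrt(2) x) + B sinh(sqrt(2) x).
Fixed left endpoint y(0) = 1 ⇒ A = 1.
The right endpoint x = 7 is free, so the natural (transversality) condition is ∂L/∂y' |_{x=7} = 0, i.e. y'(7) = 0.
Compute y'(x) = A k sinh(k x) + B k cosh(k x), so
    y'(7) = A k sinh(k·7) + B k cosh(k·7) = 0
    ⇒ B = −A tanh(k·7) = − tanh(sqrt(2)·7).
Therefore the extremal is
    y(x) = cosh(sqrt(2) x) − tanh(sqrt(2)·7) sinh(sqrt(2) x).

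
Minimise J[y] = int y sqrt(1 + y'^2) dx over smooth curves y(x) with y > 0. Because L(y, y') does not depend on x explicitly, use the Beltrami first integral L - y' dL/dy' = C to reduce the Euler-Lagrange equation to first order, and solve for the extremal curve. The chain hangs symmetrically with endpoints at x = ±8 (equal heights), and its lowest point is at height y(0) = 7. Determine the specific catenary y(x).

The Lagrangian L(y, y') = y sqrt(1 + y'^2) has no explicit x dependence, so the Beltrami identity applies:
    L − y' ∂L/∂y' = C.
Compute ∂L/∂y' = y · y' / sqrt(1 + y'^2). Then
    L − y' ∂L/∂y'
    = y sqrt(1 + y'^2) − y · y'^2 / sqrt(1 + y'^2)
    = y (1 + y'^2 − y'^2) / sqrt(1 + y'^2)
    = y / sqrt(1 + y'^2) = C.
Squaring gives y^2 = C^2 (1 + y'^2), i.e.
    y'^2 = y^2 / C^2 − 1.
Separating variables,
    dy / sqrt(y^2 − C^2) = dx / C,
and integrating gives arccosh(y / C) = (x − a)/C, so
    y(x) = C cosh((x − a)/C),
the catenary. The constants C and a are fixed by the two endpoint conditions (and, for the hanging-chain problem, the length constraint selects C).
Now fit the given data. The endpoints x = ±8 are symmetric at equal height, so the catenary is even about its minimum: a = 0 and y(x) = C cosh(x/C). The lowest point is y(0) = C cosh(0) = C, and we are told y(0) = 7, so C = 7. Therefore
    y(x) = 7 cosh(x/7),
and at the endpoints
    y(±8) = 7 cosh(8/7).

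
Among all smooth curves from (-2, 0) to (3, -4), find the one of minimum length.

Arc-length functional: J[y] = ∫ sqrt(1 + (y')^2) dx.
Lagrangian L = sqrt(1 + (y')^2) has no explicit y dependence, so ∂L/∂y = 0 and the Euler-Lagrange equation gives
    d/dx( y' / sqrt(1 + (y')^2) ) = 0  ⇒  y' / sqrt(1 + (y')^2) = const.
Hence y' is constant, so y(x) is affine.
Fitting the endpoints (-2, 0) and (3, -4):
    slope m = ((-4) − 0) / (3 − (-2)) = -4/5,
    intercept c = 0 − m·(-2) = -8/5.
Extremal: y(x) = (-4/5) x - 8/5.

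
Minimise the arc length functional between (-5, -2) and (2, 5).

Arc-length functional: J[y] = ∫ sqrt(1 + (y')^2) dx.
Lagrangian L = sqrt(1 + (y')^2) has no explicit y dependence, so ∂L/∂y = 0 and the Euler-Lagrange equation gives
    d/dx( y' / sqrt(1 + (y')^2) ) = 0  ⇒  y' / sqrt(1 + (y')^2) = const.
Hence y' is constant, so y(x) is affine.
Fitting the endpoints (-5, -2) and (2, 5):
    slope m = (5 − (-2)) / (2 − (-5)) = 1,
    intercept c = (-2) − m·(-5) = 3.
Extremal: y(x) = x + 3.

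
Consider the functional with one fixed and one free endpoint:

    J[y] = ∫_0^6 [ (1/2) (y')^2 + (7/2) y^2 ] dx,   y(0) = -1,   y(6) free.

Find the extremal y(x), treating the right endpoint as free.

The Lagrangian L = (1/2) (y')^2 + (7/2) y^2 gives
    ∂L/∂y = 7 y,   ∂L/∂y' = y'.
Euler-Lagrange: y'' − 7 y = 0.
With k = sqrt(7), the general solution is
    y(x) = A cosh(sqrt(7) x) + B sinh(sqrt(7) x).
Fixed left endpoint y(0) = -1 ⇒ A = -1.
The right endpoint x = 6 is free, so the natural (transversality) condition is ∂L/∂y' |_{x=6} = 0, i.e. y'(6) = 0.
Compute y'(x) = A k sinh(k x) + B k cosh(k x), so
    y'(6) = A k sinh(k·6) + B k cosh(k·6) = 0
    ⇒ B = −A tanh(k·6) = tanh(sqrt(7)·6).
Therefore the extremal is
    y(x) = −cosh(sqrt(7) x) + tanh(sqrt(7)·6) sinh(sqrt(7) x).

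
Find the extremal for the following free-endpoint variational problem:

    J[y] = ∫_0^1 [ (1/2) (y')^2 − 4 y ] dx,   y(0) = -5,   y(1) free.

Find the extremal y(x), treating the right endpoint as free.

The Lagrangian L = (1/2) (y')^2 − 4 y gives
    ∂L/∂y = −4,   ∂L/∂y' = y'.
Euler-Lagrange: d/dx(y') − (−4) = 0, i.e. y'' + 4 = 0, so
    y(x) = −(4/2) x^2 + C1 x + C2.
Fixed left endpoint y(0) = -5 ⇒ C2 = -5.
The right endpoint x = 1 is free, so the natural (transversality) condition is ∂L/∂y' |_{x=1} = 0, i.e. y'(1) = 0.
Compute y'(x) = −4 x + C1, so y'(1) = −4 + C1 = 0 ⇒ C1 = 4.
Therefore the extremal is
    y(x) = −2 x^2 + 4 x − 5.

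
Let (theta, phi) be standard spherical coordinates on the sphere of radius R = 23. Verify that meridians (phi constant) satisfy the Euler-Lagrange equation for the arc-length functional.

On the sphere of radius R = 23 with spherical coordinates (θ, φ), the induced metric is
    ds^2 = 529(dθ^2 + sin^2(θ) dφ^2).
Using θ as the parameter, the arc-length functional becomes
    J[φ] = ∫ 23 sqrt(1 + sin^2(θ) (dφ/dθ)^2) dθ.
So L = 23 sqrt(1 + sin^2(θ) φ'^2). Compute
    ∂L/∂φ = 0  (L has no explicit φ dependence),
    ∂L/∂φ' = 23 sin^2(θ) φ' / sqrt(1 + sin^2(θ) φ'^2).
For the candidate φ(θ) = c (constant), φ' = 0, so ∂L/∂φ' evaluated along the candidate vanishes, and ∂L/∂φ is identically zero. Hence
    d/dθ(∂L/∂φ') − ∂L/∂φ = 0
is satisfied. Therefore meridians φ = const are extremals of arc length — they are geodesics on the sphere.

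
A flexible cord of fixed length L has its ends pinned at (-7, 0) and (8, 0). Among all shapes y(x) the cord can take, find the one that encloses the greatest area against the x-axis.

Set up the augmented Lagrangian using a multiplier λ for the length constraint:
    F(y, y') = y − λ sqrt(1 + y'^2).
F has no explicit x dependence, so the Beltrami identity yields a first integral
    F − y' ∂F/∂y' = C.
Compute ∂F/∂y' = −λ y' / sqrt(1 + y'^2). Then
    y − λ sqrt(1 + y'^2) + λ y'^2 / sqrt(1 + y'^2) = C
    ⇒  y − λ / sqrt(1 + y'^2) = C.
Solving for y' and integrating gives
    (x − a)^2 + (y − b)^2 = λ^2,
a circular arc of radius λ. The constants a, b are determined by the endpoint conditions y(-7) = y(8) = 0, and λ is fixed implicitly by the length constraint
    ∫_{-7}^{8} sqrt(1 + y'^2) dx = L.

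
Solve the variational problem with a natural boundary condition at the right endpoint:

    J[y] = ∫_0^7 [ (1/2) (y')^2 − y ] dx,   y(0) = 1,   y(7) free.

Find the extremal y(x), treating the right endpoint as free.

The Lagrangian L = (1/2) (y')^2 − y gives
    ∂L/∂y = −1,   ∂L/∂y' = y'.
Euler-Lagrange: d/dx(y') − (−1) = 0, i.e. y'' + 1 = 0, so
    y(x) = −(1/2) x^2 + C1 x + C2.
Fixed left endpoint y(0) = 1 ⇒ C2 = 1.
The right endpoint x = 7 is free, so the natural (transversality) condition is ∂L/∂y' |_{x=7} = 0, i.e. y'(7) = 0.
Compute y'(x) = −1 x + C1, so y'(7) = −7 + C1 = 0 ⇒ C1 = 7.
Therefore the extremal is
    y(x) = −x^2/2 + 7 x + 1.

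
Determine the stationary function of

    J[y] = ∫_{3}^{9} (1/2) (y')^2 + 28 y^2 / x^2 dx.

The Lagrangian is L = (1/2) (y')^2 + 28 y^2 / x^2.
Compute ∂L/∂y = 56y/x^2, ∂L/∂y' = y'.
The Euler-Lagrange equation d/dx(∂L/∂y') − ∂L/∂y = 0 reduces to
    y'' − 56/x^2 · y = 0  (x > 0).
Its general solution is
    y(x) = A x^8 + B x^(-7),
with A, B fixed by the endpoint conditions.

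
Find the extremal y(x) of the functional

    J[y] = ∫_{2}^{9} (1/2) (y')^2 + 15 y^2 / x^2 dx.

The Lagrangian is L = (1/2) (y')^2 + 15 y^2 / x^2.
Compute ∂L/∂y = 30y/x^2, ∂L/∂y' = y'.
The Euler-Lagrange equation d/dx(∂L/∂y') − ∂L/∂y = 0 reduces to
    y'' − 30/x^2 · y = 0  (x > 0).
Its general solution is
    y(x) = A x^6 + B x^(-5),
with A, B fixed by the endpoint conditions.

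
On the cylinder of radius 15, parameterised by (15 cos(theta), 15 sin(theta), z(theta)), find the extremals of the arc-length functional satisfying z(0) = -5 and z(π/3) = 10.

Parameterise the cylinder of radius R = 15 as
    r(θ) = (15 cos θ, 15 sin θ, z(θ)).
The arc-length element is
    ds = sqrt(225 + (dz/dθ)^2) dθ,
so the Lagrangian is L = sqrt(225 + z'^2).
L depends on z' only, not on z or θ, so ∂L/∂z = 0 and
    ∂L/∂z' = z' / sqrt(225 + z'^2).
The Euler-Lagrange equation gives
    d/dθ( z' / sqrt(225 + z'^2) ) = 0,
so z' is constant. Integrating once:
    z(θ) = a θ + b,
a helix on the cylinder (a straight line when the cylinder is unrolled). The constants a, b are determined by the endpoint conditions.
With endpoint conditions z(0) = -5 and z(π/3) = 10: from z(0) = b we get b = -5, and a·π/3 + -5 = 10 gives a = 45/π, so
    z(θ) = (45/π) θ − 5.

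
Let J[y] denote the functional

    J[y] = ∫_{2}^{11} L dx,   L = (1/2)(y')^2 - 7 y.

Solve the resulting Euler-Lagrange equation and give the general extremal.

The Lagrangian is L = (1/2)(y')^2 - 7 y.
∂L/∂y = -7.
∂L/∂y' = y'.
The Euler-Lagrange equation d/dx(∂L/∂y') − ∂L/∂y = 0 becomes:
    y'' + 7 = 0
General solution: y(x) = -(7/2) x^2 + A x + B, where A and B are arbitrary constants fixed by the endpoint conditions.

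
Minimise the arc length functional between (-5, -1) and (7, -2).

Arc-length functional: J[y] = ∫ sqrt(1 + (y')^2) dx.
Lagrangian L = sqrt(1 + (y')^2) has no explicit y dependence, so ∂L/∂y = 0 and the Euler-Lagrange equation gives
    d/dx( y' / sqrt(1 + (y')^2) ) = 0  ⇒  y' / sqrt(1 + (y')^2) = const.
Hence y' is constant, so y(x) is affine.
Fitting the endpoints (-5, -1) and (7, -2):
    slope m = ((-2) − (-1)) / (7 − (-5)) = -1/12,
    intercept c = (-1) − m·(-5) = -17/12.
Extremal: y(x) = (-1/12) x - 17/12.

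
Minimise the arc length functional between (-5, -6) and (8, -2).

Arc-length functional: J[y] = ∫ sqrt(1 + (y')^2) dx.
Lagrangian L = sqrt(1 + (y')^2) has no explicit y dependence, so ∂L/∂y = 0 and the Euler-Lagrange equation gives
    d/dx( y' / sqrt(1 + (y')^2) ) = 0  ⇒  y' / sqrt(1 + (y')^2) = const.
Hence y' is constant, so y(x) is affine.
Fitting the endpoints (-5, -6) and (8, -2):
    slope m = ((-2) − (-6)) / (8 − (-5)) = 4/13,
    intercept c = (-6) − m·(-5) = -58/13.
Extremal: y(x) = (4/13) x - 58/13.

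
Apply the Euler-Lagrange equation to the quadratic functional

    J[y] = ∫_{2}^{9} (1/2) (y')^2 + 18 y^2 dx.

The Lagrangian is L = (1/2) (y')^2 + 18 y^2.
Compute ∂L/∂y = 36y, ∂L/∂y' = y'.
The Euler-Lagrange equation d/dx(∂L/∂y') − ∂L/∂y = 0 reduces to
    y'' − 36 y = 0.
Its general solution is
    y(x) = A e^(6x) + B e^(−6x),
with A, B fixed by the endpoint conditions.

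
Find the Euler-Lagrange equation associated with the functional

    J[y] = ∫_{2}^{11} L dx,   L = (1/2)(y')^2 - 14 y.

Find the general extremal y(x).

The Lagrangian is L = (1/2)(y')^2 - 14 y.
∂L/∂y = -14.
∂L/∂y' = y'.
The Euler-Lagrange equation d/dx(∂L/∂y') − ∂L/∂y = 0 becomes:
    y'' + 14 = 0
General solution: y(x) = -7 x^2 + A x + B, where A and B are arbitrary constants fixed by the endpoint conditions.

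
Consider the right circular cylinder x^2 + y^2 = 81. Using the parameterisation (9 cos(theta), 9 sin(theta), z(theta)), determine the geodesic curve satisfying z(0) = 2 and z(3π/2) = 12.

Parameterise the cylinder of radius R = 9 as
    r(θ) = (9 cos θ, 9 sin θ, z(θ)).
The arc-length element is
    ds = sqrt(81 + (dz/dθ)^2) dθ,
so the Lagrangian is L = sqrt(81 + z'^2).
L depends on z' only, not on z or θ, so ∂L/∂z = 0 and
    ∂L/∂z' = z' / sqrt(81 + z'^2).
The Euler-Lagrange equation gives
    d/dθ( z' / sqrt(81 + z'^2) ) = 0,
so z' is constant. Integrating once:
    z(θ) = a θ + b,
a helix on the cylinder (a straight line when the cylinder is unrolled). The constants a, b are determined by the endpoint conditions.
With endpoint conditions z(0) = 2 and z(3π/2) = 12: from z(0) = b we get b = 2, and a·3π/2 + 2 = 12 gives a = 20/(3π), so
    z(θ) = (20/(3π)) θ + 2.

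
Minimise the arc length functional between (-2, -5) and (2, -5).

Arc-length functional: J[y] = ∫ sqrt(1 + (y')^2) dx.
Lagrangian L = sqrt(1 + (y')^2) has no explicit y dependence, so ∂L/∂y = 0 and the Euler-Lagrange equation gives
    d/dx( y' / sqrt(1 + (y')^2) ) = 0  ⇒  y' / sqrt(1 + (y')^2) = const.
Hence y' is constant, so y(x) is affine.
Fitting the endpoints (-2, -5) and (2, -5):
    slope m = ((-5) − (-5)) / (2 − (-2)) = 0,
    intercept c = (-5) − m·(-2) = -5.
Extremal: y(x) = -5.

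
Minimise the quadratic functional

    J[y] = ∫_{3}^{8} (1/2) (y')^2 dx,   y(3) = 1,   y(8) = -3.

The Lagrangian is L = (1/2) (y')^2.
Compute ∂L/∂y = 0, ∂L/∂y' = y'.
The Euler-Lagrange equation d/dx(∂L/∂y') − ∂L/∂y = 0 reduces to
    y'' = 0.
Its general solution is
    y(x) = A x + B,
with A, B fixed by the endpoint conditions.
Applying the endpoint conditions y(3) = 1 and y(8) = -3: solve A·3 + B = 1 and A·8 + B = -3. Subtracting gives A(8 − 3) = -3 − 1, so A = -4/5, and B = 1 − A·3 = 17/5. Therefore
    y(x) = (-4/5) x + 17/5.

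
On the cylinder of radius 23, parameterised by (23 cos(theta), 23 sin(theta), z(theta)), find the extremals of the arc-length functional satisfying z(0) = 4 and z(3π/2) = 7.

Parameterise the cylinder of radius R = 23 as
    r(θ) = (23 cos θ, 23 sin θ, z(θ)).
The arc-length element is
    ds = sqrt(529 + (dz/dθ)^2) dθ,
so the Lagrangian is L = sqrt(529 + z'^2).
L depends on z' only, not on z or θ, so ∂L/∂z = 0 and
    ∂L/∂z' = z' / sqrt(529 + z'^2).
The Euler-Lagrange equation gives
    d/dθ( z' / sqrt(529 + z'^2) ) = 0,
so z' is constant. Integrating once:
    z(θ) = a θ + b,
a helix on the cylinder (a straight line when the cylinder is unrolled). The constants a, b are determined by the endpoint conditions.
With endpoint conditions z(0) = 4 and z(3π/2) = 7: from z(0) = b we get b = 4, and a·3π/2 + 4 = 7 gives a = 2/π, so
    z(θ) = (2/π) θ + 4.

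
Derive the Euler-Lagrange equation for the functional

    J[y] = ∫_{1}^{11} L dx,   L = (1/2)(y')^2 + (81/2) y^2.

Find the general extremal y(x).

The Lagrangian is L = (1/2)(y')^2 + (81/2) y^2.
∂L/∂y = 81y.
∂L/∂y' = y'.
The Euler-Lagrange equation d/dx(∂L/∂y') − ∂L/∂y = 0 becomes:
    y'' - 81 y = 0
General solution: y(x) = A e^(9x) + B e^(-9x), where A and B are arbitrary constants fixed by the endpoint conditions.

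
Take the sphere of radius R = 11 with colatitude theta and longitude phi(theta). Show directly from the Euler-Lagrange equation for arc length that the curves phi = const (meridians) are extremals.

On the sphere of radius R = 11 with spherical coordinates (θ, φ), the induced metric is
    ds^2 = 121(dθ^2 + sin^2(θ) dφ^2).
Using θ as the parameter, the arc-length functional becomes
    J[φ] = ∫ 11 sqrt(1 + sin^2(θ) (dφ/dθ)^2) dθ.
So L = 11 sqrt(1 + sin^2(θ) φ'^2). Compute
    ∂L/∂φ = 0  (L has no explicit φ dependence),
    ∂L/∂φ' = 11 sin^2(θ) φ' / sqrt(1 + sin^2(θ) φ'^2).
For the candidate φ(θ) = c (constant), φ' = 0, so ∂L/∂φ' evaluated along the candidate vanishes, and ∂L/∂φ is identically zero. Hence
    d/dθ(∂L/∂φ') − ∂L/∂φ = 0
is satisfied. Therefore meridians φ = const are extremals of arc length — they are geodesics on the sphere.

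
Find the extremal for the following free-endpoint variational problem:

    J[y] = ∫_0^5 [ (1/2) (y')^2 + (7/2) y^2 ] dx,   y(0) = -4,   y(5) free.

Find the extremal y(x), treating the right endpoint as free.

The Lagrangian L = (1/2) (y')^2 + (7/2) y^2 gives
    ∂L/∂y = 7 y,   ∂L/∂y' = y'.
Euler-Lagrange: y'' − 7 y = 0.
With k = sqrt(7), the general solution is
    y(x) = A cosh(sqrt(7) x) + B sinh(sqrt(7) x).
Fixed left endpoint y(0) = -4 ⇒ A = -4.
The right endpoint x = 5 is free, so the natural (transversality) condition is ∂L/∂y' |_{x=5} = 0, i.e. y'(5) = 0.
Compute y'(x) = A k sinh(k x) + B k cosh(k x), so
    y'(5) = A k sinh(k·5) + B k cosh(k·5) = 0
    ⇒ B = −A tanh(k·5) = 4 tanh(sqrt(7)·5).
Therefore the extremal is
    y(x) = −4 cosh(sqrt(7) x) + 4 tanh(sqrt(7)·5) sinh(sqrt(7) x).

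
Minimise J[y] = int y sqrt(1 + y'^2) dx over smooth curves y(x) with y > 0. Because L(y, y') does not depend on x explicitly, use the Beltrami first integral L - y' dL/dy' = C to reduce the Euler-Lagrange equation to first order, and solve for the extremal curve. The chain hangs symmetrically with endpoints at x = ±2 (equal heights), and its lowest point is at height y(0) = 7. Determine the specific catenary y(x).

The Lagrangian L(y, y') = y sqrt(1 + y'^2) has no explicit x dependence, so the Beltrami identity applies:
    L − y' ∂L/∂y' = C.
Compute ∂L/∂y' = y · y' / sqrt(1 + y'^2). Then
    L − y' ∂L/∂y'
    = y sqrt(1 + y'^2) − y · y'^2 / sqrt(1 + y'^2)
    = y (1 + y'^2 − y'^2) / sqrt(1 + y'^2)
    = y / sqrt(1 + y'^2) = C.
Squaring gives y^2 = C^2 (1 + y'^2), i.e.
    y'^2 = y^2 / C^2 − 1.
Separating variables,
    dy / sqrt(y^2 − C^2) = dx / C,
and integrating gives arccosh(y / C) = (x − a)/C, so
    y(x) = C cosh((x − a)/C),
the catenary. The constants C and a are fixed by the two endpoint conditions (and, for the hanging-chain problem, the length constraint selects C).
Now fit the given data. The endpoints x = ±2 are symmetric at equal height, so the catenary is even about its minimum: a = 0 and y(x) = C cosh(x/C). The lowest point is y(0) = C cosh(0) = C, and we are told y(0) = 7, so C = 7. Therefore
    y(x) = 7 cosh(x/7),
and at the endpoints
    y(±2) = 7 cosh(2/7).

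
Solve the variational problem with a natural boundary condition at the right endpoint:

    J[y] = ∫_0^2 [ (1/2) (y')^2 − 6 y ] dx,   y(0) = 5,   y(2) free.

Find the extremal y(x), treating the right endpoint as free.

The Lagrangian L = (1/2) (y')^2 − 6 y gives
    ∂L/∂y = −6,   ∂L/∂y' = y'.
Euler-Lagrange: d/dx(y') − (−6) = 0, i.e. y'' + 6 = 0, so
    y(x) = −(6/2) x^2 + C1 x + C2.
Fixed left endpoint y(0) = 5 ⇒ C2 = 5.
The right endpoint x = 2 is free, so the natural (transversality) condition is ∂L/∂y' |_{x=2} = 0, i.e. y'(2) = 0.
Compute y'(x) = −6 x + C1, so y'(2) = −12 + C1 = 0 ⇒ C1 = 12.
Therefore the extremal is
    y(x) = −3 x^2 + 12 x + 5.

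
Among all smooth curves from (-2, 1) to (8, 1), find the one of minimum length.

Arc-length functional: J[y] = ∫ sqrt(1 + (y')^2) dx.
Lagrangian L = sqrt(1 + (y')^2) has no explicit y dependence, so ∂L/∂y = 0 and the Euler-Lagrange equation gives
    d/dx( y' / sqrt(1 + (y')^2) ) = 0  ⇒  y' / sqrt(1 + (y')^2) = const.
Hence y' is constant, so y(x) is affine.
Fitting the endpoints (-2, 1) and (8, 1):
    slope m = (1 − 1) / (8 − (-2)) = 0,
    intercept c = 1 − m·(-2) = 1.
Extremal: y(x) = 1.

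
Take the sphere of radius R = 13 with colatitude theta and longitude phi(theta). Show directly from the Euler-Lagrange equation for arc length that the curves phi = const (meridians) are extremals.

On the sphere of radius R = 13 with spherical coordinates (θ, φ), the induced metric is
    ds^2 = 169(dθ^2 + sin^2(θ) dφ^2).
Using θ as the parameter, the arc-length functional becomes
    J[φ] = ∫ 13 sqrt(1 + sin^2(θ) (dφ/dθ)^2) dθ.
So L = 13 sqrt(1 + sin^2(θ) φ'^2). Compute
    ∂L/∂φ = 0  (L has no explicit φ dependence),
    ∂L/∂φ' = 13 sin^2(θ) φ' / sqrt(1 + sin^2(θ) φ'^2).
For the candidate φ(θ) = c (constant), φ' = 0, so ∂L/∂φ' evaluated along the candidate vanishes, and ∂L/∂φ is identically zero. Hence
    d/dθ(∂L/∂φ') − ∂L/∂φ = 0
is satisfied. Therefore meridians φ = const are extremals of arc length — they are geodesics on the sphere.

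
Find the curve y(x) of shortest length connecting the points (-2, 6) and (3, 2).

Arc-length functional: J[y] = ∫ sqrt(1 + (y')^2) dx.
Lagrangian L = sqrt(1 + (y')^2) has no explicit y dependence, so ∂L/∂y = 0 and the Euler-Lagrange equation gives
    d/dx( y' / sqrt(1 + (y')^2) ) = 0  ⇒  y' / sqrt(1 + (y')^2) = const.
Hence y' is constant, so y(x) is affine.
Fitting the endpoints (-2, 6) and (3, 2):
    slope m = (2 − 6) / (3 − (-2)) = -4/5,
    intercept c = 6 − m·(-2) = 22/5.
Extremal: y(x) = (-4/5) x + 22/5.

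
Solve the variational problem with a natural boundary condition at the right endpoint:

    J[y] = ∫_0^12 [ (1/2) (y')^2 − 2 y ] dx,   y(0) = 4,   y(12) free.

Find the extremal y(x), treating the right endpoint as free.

The Lagrangian L = (1/2) (y')^2 − 2 y gives
    ∂L/∂y = −2,   ∂L/∂y' = y'.
Euler-Lagrange: d/dx(y') − (−2) = 0, i.e. y'' + 2 = 0, so
    y(x) = −(2/2) x^2 + C1 x + C2.
Fixed left endpoint y(0) = 4 ⇒ C2 = 4.
The right endpoint x = 12 is free, so the natural (transversality) condition is ∂L/∂y' |_{x=12} = 0, i.e. y'(12) = 0.
Compute y'(x) = −2 x + C1, so y'(12) = −24 + C1 = 0 ⇒ C1 = 24.
Therefore the extremal is
    y(x) = −x^2 + 24 x + 4.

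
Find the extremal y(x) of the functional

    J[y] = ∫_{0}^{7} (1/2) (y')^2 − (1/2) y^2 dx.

The Lagrangian is L = (1/2) (y')^2 − (1/2) y^2.
Compute ∂L/∂y = -y, ∂L/∂y' = y'.
The Euler-Lagrange equation d/dx(∂L/∂y') − ∂L/∂y = 0 reduces to
    y'' + y = 0.
Its general solution is
    y(x) = A sin(x) + B cos(x),
with A, B fixed by the endpoint conditions.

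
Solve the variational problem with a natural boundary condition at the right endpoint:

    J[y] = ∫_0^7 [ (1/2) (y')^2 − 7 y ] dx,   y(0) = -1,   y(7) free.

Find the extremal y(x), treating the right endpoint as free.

The Lagrangian L = (1/2) (y')^2 − 7 y gives
    ∂L/∂y = −7,   ∂L/∂y' = y'.
Euler-Lagrange: d/dx(y') − (−7) = 0, i.e. y'' + 7 = 0, so
    y(x) = −(7/2) x^2 + C1 x + C2.
Fixed left endpoint y(0) = -1 ⇒ C2 = -1.
The right endpoint x = 7 is free, so the natural (transversality) condition is ∂L/∂y' |_{x=7} = 0, i.e. y'(7) = 0.
Compute y'(x) = −7 x + C1, so y'(7) = −49 + C1 = 0 ⇒ C1 = 49.
Therefore the extremal is
    y(x) = −(7/2) x^2 + 49 x − 1.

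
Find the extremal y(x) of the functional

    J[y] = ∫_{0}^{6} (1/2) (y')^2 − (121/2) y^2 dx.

The Lagrangian is L = (1/2) (y')^2 − (121/2) y^2.
Compute ∂L/∂y = -121y, ∂L/∂y' = y'.
The Euler-Lagrange equation d/dx(∂L/∂y') − ∂L/∂y = 0 reduces to
    y'' + 121 y = 0.
Its general solution is
    y(x) = A sin(11x) + B cos(11x),
with A, B fixed by the endpoint conditions.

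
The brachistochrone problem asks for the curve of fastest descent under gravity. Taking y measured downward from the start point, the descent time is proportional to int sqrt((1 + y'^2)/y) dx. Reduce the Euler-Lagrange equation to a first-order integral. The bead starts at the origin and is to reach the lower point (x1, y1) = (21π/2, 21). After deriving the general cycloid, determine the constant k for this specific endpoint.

The Lagrangian L = sqrt((1 + y'^2) / y) has no explicit x dependence, so the Beltrami identity applies:
    L − y' ∂L/∂y' = C.
Compute ∂L/∂y' = y' / sqrt(y (1 + y'^2)).
Substitute:
    sqrt((1 + y'^2)/y) − y'·y' / sqrt(y (1 + y'^2))
    = (1 + y'^2) / sqrt(y (1 + y'^2)) − y'^2 / sqrt(y (1 + y'^2))
    = 1 / sqrt(y (1 + y'^2)) = C.
Squaring and rearranging gives the first integral
    y (1 + y'^2) = 1/C^2 =: k   (constant).
Solving this first-order ODE by the substitution
    y = (k/2)(1 − cos θ)
yields the cycloid parameterisation
    x(θ) = (k/2)(θ − sin θ),   y(θ) = (k/2)(1 − cos θ).
The constant k is fixed by the endpoint condition.
Now fit the given lower endpoint (x1, y1) = (21π/2, 21). At the bottom of the first arch (θ = π), the parametric equations give
    y(π) = (k/2)(1 − cos π) = k,
    x(π) = (k/2)(π − sin π) = kπ/2.
Matching y(π) = 21 gives k = 21, consistent with x(π) = 21π/2. Therefore the specific cycloid is
    x(θ) = (21/2)(θ − sin θ),   y(θ) = (21/2)(1 − cos θ).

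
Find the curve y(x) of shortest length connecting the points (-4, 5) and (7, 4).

Arc-length functional: J[y] = ∫ sqrt(1 + (y')^2) dx.
Lagrangian L = sqrt(1 + (y')^2) has no explicit y dependence, so ∂L/∂y = 0 and the Euler-Lagrange equation gives
    d/dx( y' / sqrt(1 + (y')^2) ) = 0  ⇒  y' / sqrt(1 + (y')^2) = const.
Hence y' is constant, so y(x) is affine.
Fitting the endpoints (-4, 5) and (7, 4):
    slope m = (4 − 5) / (7 − (-4)) = -1/11,
    intercept c = 5 − m·(-4) = 51/11.
Extremal: y(x) = (-1/11) x + 51/11.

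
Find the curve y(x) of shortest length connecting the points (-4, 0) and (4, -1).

Arc-length functional: J[y] = ∫ sqrt(1 + (y')^2) dx.
Lagrangian L = sqrt(1 + (y')^2) has no explicit y dependence, so ∂L/∂y = 0 and the Euler-Lagrange equation gives
    d/dx( y' / sqrt(1 + (y')^2) ) = 0  ⇒  y' / sqrt(1 + (y')^2) = const.
Hence y' is constant, so y(x) is affine.
Fitting the endpoints (-4, 0) and (4, -1):
    slope m = ((-1) − 0) / (4 − (-4)) = -1/8,
    intercept c = 0 − m·(-4) = -1/2.
Extremal: y(x) = (-1/8) x - 1/2.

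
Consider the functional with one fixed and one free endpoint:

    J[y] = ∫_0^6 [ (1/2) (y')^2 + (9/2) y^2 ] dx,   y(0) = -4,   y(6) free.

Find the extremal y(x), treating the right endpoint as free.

The Lagrangian L = (1/2) (y')^2 + (9/2) y^2 gives
    ∂L/∂y = 9 y,   ∂L/∂y' = y'.
Euler-Lagrange: y'' − 9 y = 0.
With k = 3, the general solution is
    y(x) = A cosh(3 x) + B sinh(3 x).
Fixed left endpoint y(0) = -4 ⇒ A = -4.
The right endpoint x = 6 is free, so the natural (transversality) condition is ∂L/∂y' |_{x=6} = 0, i.e. y'(6) = 0.
Compute y'(x) = A k sinh(k x) + B k cosh(k x), so
    y'(6) = A k sinh(k·6) + B k cosh(k·6) = 0
    ⇒ B = −A tanh(k·6) = 4 tanh(3·6).
Therefore the extremal is
    y(x) = −4 cosh(3 x) + 4 tanh(3·6) sinh(3 x).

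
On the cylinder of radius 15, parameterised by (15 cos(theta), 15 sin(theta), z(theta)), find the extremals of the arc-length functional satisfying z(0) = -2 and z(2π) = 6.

Parameterise the cylinder of radius R = 15 as
    r(θ) = (15 cos θ, 15 sin θ, z(θ)).
The arc-length element is
    ds = sqrt(225 + (dz/dθ)^2) dθ,
so the Lagrangian is L = sqrt(225 + z'^2).
L depends on z' only, not on z or θ, so ∂L/∂z = 0 and
    ∂L/∂z' = z' / sqrt(225 + z'^2).
The Euler-Lagrange equation gives
    d/dθ( z' / sqrt(225 + z'^2) ) = 0,
so z' is constant. Integrating once:
    z(θ) = a θ + b,
a helix on the cylinder (a straight line when the cylinder is unrolled). The constants a, b are determined by the endpoint conditions.
With endpoint conditions z(0) = -2 and z(2π) = 6: from z(0) = b we get b = -2, and a·2π + -2 = 6 gives a = 4/π, so
    z(θ) = (4/π) θ − 2.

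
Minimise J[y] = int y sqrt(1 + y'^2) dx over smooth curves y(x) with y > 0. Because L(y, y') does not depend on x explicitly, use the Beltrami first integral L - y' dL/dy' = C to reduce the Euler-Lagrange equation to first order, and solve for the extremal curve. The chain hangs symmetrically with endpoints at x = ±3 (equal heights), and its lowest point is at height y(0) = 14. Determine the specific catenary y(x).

The Lagrangian L(y, y') = y sqrt(1 + y'^2) has no explicit x dependence, so the Beltrami identity applies:
    L − y' ∂L/∂y' = C.
Compute ∂L/∂y' = y · y' / sqrt(1 + y'^2). Then
    L − y' ∂L/∂y'
    = y sqrt(1 + y'^2) − y · y'^2 / sqrt(1 + y'^2)
    = y (1 + y'^2 − y'^2) / sqrt(1 + y'^2)
    = y / sqrt(1 + y'^2) = C.
Squaring gives y^2 = C^2 (1 + y'^2), i.e.
    y'^2 = y^2 / C^2 − 1.
Separating variables,
    dy / sqrt(y^2 − C^2) = dx / C,
and integrating gives arccosh(y / C) = (x − a)/C, so
    y(x) = C cosh((x − a)/C),
the catenary. The constants C and a are fixed by the two endpoint conditions (and, for the hanging-chain problem, the length constraint selects C).
Now fit the given data. The endpoints x = ±3 are symmetric at equal height, so the catenary is even about its minimum: a = 0 and y(x) = C cosh(x/C). The lowest point is y(0) = C cosh(0) = C, and we are told y(0) = 14, so C = 14. Therefore
    y(x) = 14 cosh(x/14),
and at the endpoints
    y(±3) = 14 cosh(3/14).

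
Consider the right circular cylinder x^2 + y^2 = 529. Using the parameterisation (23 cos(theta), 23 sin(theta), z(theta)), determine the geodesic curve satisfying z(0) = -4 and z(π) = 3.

Parameterise the cylinder of radius R = 23 as
    r(θ) = (23 cos θ, 23 sin θ, z(θ)).
The arc-length element is
    ds = sqrt(529 + (dz/dθ)^2) dθ,
so the Lagrangian is L = sqrt(529 + z'^2).
L depends on z' only, not on z or θ, so ∂L/∂z = 0 and
    ∂L/∂z' = z' / sqrt(529 + z'^2).
The Euler-Lagrange equation gives
    d/dθ( z' / sqrt(529 + z'^2) ) = 0,
so z' is constant. Integrating once:
    z(θ) = a θ + b,
a helix on the cylinder (a straight line when the cylinder is unrolled). The constants a, b are determined by the endpoint conditions.
With endpoint conditions z(0) = -4 and z(π) = 3: from z(0) = b we get b = -4, and a·π + -4 = 3 gives a = 7/π, so
    z(θ) = (7/π) θ − 4.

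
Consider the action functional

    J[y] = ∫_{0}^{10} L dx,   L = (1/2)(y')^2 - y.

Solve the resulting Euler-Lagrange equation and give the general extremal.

The Lagrangian is L = (1/2)(y')^2 - y.
∂L/∂y = -1.
∂L/∂y' = y'.
The Euler-Lagrange equation d/dx(∂L/∂y') − ∂L/∂y = 0 becomes:
    y'' + 1 = 0
General solution: y(x) = -x^2/2 + A x + B, where A and B are arbitrary constants fixed by the endpoint conditions.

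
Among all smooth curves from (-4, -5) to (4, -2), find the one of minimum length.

Arc-length functional: J[y] = ∫ sqrt(1 + (y')^2) dx.
Lagrangian L = sqrt(1 + (y')^2) has no explicit y dependence, so ∂L/∂y = 0 and the Euler-Lagrange equation gives
    d/dx( y' / sqrt(1 + (y')^2) ) = 0  ⇒  y' / sqrt(1 + (y')^2) = const.
Hence y' is constant, so y(x) is affine.
Fitting the endpoints (-4, -5) and (4, -2):
    slope m = ((-2) − (-5)) / (4 − (-4)) = 3/8,
    intercept c = (-5) − m·(-4) = -7/2.
Extremal: y(x) = (3/8) x - 7/2.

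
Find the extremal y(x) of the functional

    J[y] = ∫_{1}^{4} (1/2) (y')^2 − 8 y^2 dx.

The Lagrangian is L = (1/2) (y')^2 − 8 y^2.
Compute ∂L/∂y = -16y, ∂L/∂y' = y'.
The Euler-Lagrange equation d/dx(∂L/∂y') − ∂L/∂y = 0 reduces to
    y'' + 16 y = 0.
Its general solution is
    y(x) = A sin(4x) + B cos(4x),
with A, B fixed by the endpoint conditions.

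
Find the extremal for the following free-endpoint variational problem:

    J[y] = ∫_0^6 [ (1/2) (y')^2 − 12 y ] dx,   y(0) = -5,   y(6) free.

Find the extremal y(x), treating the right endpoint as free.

The Lagrangian L = (1/2) (y')^2 − 12 y gives
    ∂L/∂y = −12,   ∂L/∂y' = y'.
Euler-Lagrange: d/dx(y') − (−12) = 0, i.e. y'' + 12 = 0, so
    y(x) = −(12/2) x^2 + C1 x + C2.
Fixed left endpoint y(0) = -5 ⇒ C2 = -5.
The right endpoint x = 6 is free, so the natural (transversality) condition is ∂L/∂y' |_{x=6} = 0, i.e. y'(6) = 0.
Compute y'(x) = −12 x + C1, so y'(6) = −72 + C1 = 0 ⇒ C1 = 72.
Therefore the extremal is
    y(x) = −6 x^2 + 72 x − 5.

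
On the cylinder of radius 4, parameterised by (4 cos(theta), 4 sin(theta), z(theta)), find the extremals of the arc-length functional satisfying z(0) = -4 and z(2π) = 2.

Parameterise the cylinder of radius R = 4 as
    r(θ) = (4 cos θ, 4 sin θ, z(θ)).
The arc-length element is
    ds = sqrt(16 + (dz/dθ)^2) dθ,
so the Lagrangian is L = sqrt(16 + z'^2).
L depends on z' only, not on z or θ, so ∂L/∂z = 0 and
    ∂L/∂z' = z' / sqrt(16 + z'^2).
The Euler-Lagrange equation gives
    d/dθ( z' / sqrt(16 + z'^2) ) = 0,
so z' is constant. Integrating once:
    z(θ) = a θ + b,
a helix on the cylinder (a straight line when the cylinder is unrolled). The constants a, b are determined by the endpoint conditions.
With endpoint conditions z(0) = -4 and z(2π) = 2: from z(0) = b we get b = -4, and a·2π + -4 = 2 gives a = 3/π, so
    z(θ) = (3/π) θ − 4.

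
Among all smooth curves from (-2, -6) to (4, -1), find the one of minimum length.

Arc-length functional: J[y] = ∫ sqrt(1 + (y')^2) dx.
Lagrangian L = sqrt(1 + (y')^2) has no explicit y dependence, so ∂L/∂y = 0 and the Euler-Lagrange equation gives
    d/dx( y' / sqrt(1 + (y')^2) ) = 0  ⇒  y' / sqrt(1 + (y')^2) = const.
Hence y' is constant, so y(x) is affine.
Fitting the endpoints (-2, -6) and (4, -1):
    slope m = ((-1) − (-6)) / (4 − (-2)) = 5/6,
    intercept c = (-6) − m·(-2) = -13/3.
Extremal: y(x) = (5/6) x - 13/3.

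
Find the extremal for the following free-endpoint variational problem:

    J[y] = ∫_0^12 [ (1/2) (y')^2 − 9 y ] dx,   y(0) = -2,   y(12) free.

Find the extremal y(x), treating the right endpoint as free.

The Lagrangian L = (1/2) (y')^2 − 9 y gives
    ∂L/∂y = −9,   ∂L/∂y' = y'.
Euler-Lagrange: d/dx(y') − (−9) = 0, i.e. y'' + 9 = 0, so
    y(x) = −(9/2) x^2 + C1 x + C2.
Fixed left endpoint y(0) = -2 ⇒ C2 = -2.
The right endpoint x = 12 is free, so the natural (transversality) condition is ∂L/∂y' |_{x=12} = 0, i.e. y'(12) = 0.
Compute y'(x) = −9 x + C1, so y'(12) = −108 + C1 = 0 ⇒ C1 = 108.
Therefore the extremal is
    y(x) = −(9/2) x^2 + 108 x − 2.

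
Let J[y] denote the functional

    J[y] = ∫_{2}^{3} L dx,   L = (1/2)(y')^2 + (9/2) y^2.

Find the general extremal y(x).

The Lagrangian is L = (1/2)(y')^2 + (9/2) y^2.
∂L/∂y = 9y.
∂L/∂y' = y'.
The Euler-Lagrange equation d/dx(∂L/∂y') − ∂L/∂y = 0 becomes:
    y'' - 9 y = 0
General solution: y(x) = A e^(3x) + B e^(-3x), where A and B are arbitrary constants fixed by the endpoint conditions.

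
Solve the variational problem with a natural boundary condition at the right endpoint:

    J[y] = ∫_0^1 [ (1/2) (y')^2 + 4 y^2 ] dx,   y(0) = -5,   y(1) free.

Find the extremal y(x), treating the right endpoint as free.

The Lagrangian L = (1/2) (y')^2 + 4 y^2 gives
    ∂L/∂y = 8 y,   ∂L/∂y' = y'.
Euler-Lagrange: y'' − 8 y = 0.
With k = sqrt(8), the general solution is
    y(x) = A cosh(sqrt(8) x) + B sinh(sqrt(8) x).
Fixed left endpoint y(0) = -5 ⇒ A = -5.
The right endpoint x = 1 is free, so the natural (transversality) condition is ∂L/∂y' |_{x=1} = 0, i.e. y'(1) = 0.
Compute y'(x) = A k sinh(k x) + B k cosh(k x), so
    y'(1) = A k sinh(k·1) + B k cosh(k·1) = 0
    ⇒ B = −A tanh(k·1) = 5 tanh(sqrt(8)·1).
Therefore the extremal is
    y(x) = −5 cosh(sqrt(8) x) + 5 tanh(sqrt(8)·1) sinh(sqrt(8) x).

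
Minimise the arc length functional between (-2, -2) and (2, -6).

Arc-length functional: J[y] = ∫ sqrt(1 + (y')^2) dx.
Lagrangian L = sqrt(1 + (y')^2) has no explicit y dependence, so ∂L/∂y = 0 and the Euler-Lagrange equation gives
    d/dx( y' / sqrt(1 + (y')^2) ) = 0  ⇒  y' / sqrt(1 + (y')^2) = const.
Hence y' is constant, so y(x) is affine.
Fitting the endpoints (-2, -2) and (2, -6):
    slope m = ((-6) − (-2)) / (2 − (-2)) = -1,
    intercept c = (-2) − m·(-2) = -4.
Extremal: y(x) = -x - 4.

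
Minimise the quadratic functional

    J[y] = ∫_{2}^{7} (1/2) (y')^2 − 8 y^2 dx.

The Lagrangian is L = (1/2) (y')^2 − 8 y^2.
Compute ∂L/∂y = -16y, ∂L/∂y' = y'.
The Euler-Lagrange equation d/dx(∂L/∂y') − ∂L/∂y = 0 reduces to
    y'' + 16 y = 0.
Its general solution is
    y(x) = A sin(4x) + B cos(4x),
with A, B fixed by the endpoint conditions.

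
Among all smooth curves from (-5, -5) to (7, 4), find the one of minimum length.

Arc-length functional: J[y] = ∫ sqrt(1 + (y')^2) dx.
Lagrangian L = sqrt(1 + (y')^2) has no explicit y dependence, so ∂L/∂y = 0 and the Euler-Lagrange equation gives
    d/dx( y' / sqrt(1 + (y')^2) ) = 0  ⇒  y' / sqrt(1 + (y')^2) = const.
Hence y' is constant, so y(x) is affine.
Fitting the endpoints (-5, -5) and (7, 4):
    slope m = (4 − (-5)) / (7 − (-5)) = 3/4,
    intercept c = (-5) − m·(-5) = -5/4.
Extremal: y(x) = (3/4) x - 5/4.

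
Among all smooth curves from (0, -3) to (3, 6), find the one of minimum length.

Arc-length functional: J[y] = ∫ sqrt(1 + (y')^2) dx.
Lagrangian L = sqrt(1 + (y')^2) has no explicit y dependence, so ∂L/∂y = 0 and the Euler-Lagrange equation gives
    d/dx( y' / sqrt(1 + (y')^2) ) = 0  ⇒  y' / sqrt(1 + (y')^2) = const.
Hence y' is constant, so y(x) is affine.
Fitting the endpoints (0, -3) and (3, 6):
    slope m = (6 − (-3)) / (3 − 0) = 3,
    intercept c = (-3) − m·0 = -3.
Extremal: y(x) = 3 x - 3.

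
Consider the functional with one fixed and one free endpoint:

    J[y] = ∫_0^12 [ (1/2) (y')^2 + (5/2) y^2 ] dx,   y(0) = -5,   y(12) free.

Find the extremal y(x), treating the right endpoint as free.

The Lagrangian L = (1/2) (y')^2 + (5/2) y^2 gives
    ∂L/∂y = 5 y,   ∂L/∂y' = y'.
Euler-Lagrange: y'' − 5 y = 0.
With k = sqrt(5), the general solution is
    y(x) = A cosh(sqrt(5) x) + B sinh(sqrt(5) x).
Fixed left endpoint y(0) = -5 ⇒ A = -5.
The right endpoint x = 12 is free, so the natural (transversality) condition is ∂L/∂y' |_{x=12} = 0, i.e. y'(12) = 0.
Compute y'(x) = A k sinh(k x) + B k cosh(k x), so
    y'(12) = A k sinh(k·12) + B k cosh(k·12) = 0
    ⇒ B = −A tanh(k·12) = 5 tanh(sqrt(5)·12).
Therefore the extremal is
    y(x) = −5 cosh(sqrt(5) x) + 5 tanh(sqrt(5)·12) sinh(sqrt(5) x).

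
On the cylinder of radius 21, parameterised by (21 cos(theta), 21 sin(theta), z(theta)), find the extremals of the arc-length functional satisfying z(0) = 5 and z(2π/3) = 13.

Parameterise the cylinder of radius R = 21 as
    r(θ) = (21 cos θ, 21 sin θ, z(θ)).
The arc-length element is
    ds = sqrt(441 + (dz/dθ)^2) dθ,
so the Lagrangian is L = sqrt(441 + z'^2).
L depends on z' only, not on z or θ, so ∂L/∂z = 0 and
    ∂L/∂z' = z' / sqrt(441 + z'^2).
The Euler-Lagrange equation gives
    d/dθ( z' / sqrt(441 + z'^2) ) = 0,
so z' is constant. Integrating once:
    z(θ) = a θ + b,
a helix on the cylinder (a straight line when the cylinder is unrolled). The constants a, b are determined by the endpoint conditions.
With endpoint conditions z(0) = 5 and z(2π/3) = 13: from z(0) = b we get b = 5, and a·2π/3 + 5 = 13 gives a = 12/π, so
    z(θ) = (12/π) θ + 5.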